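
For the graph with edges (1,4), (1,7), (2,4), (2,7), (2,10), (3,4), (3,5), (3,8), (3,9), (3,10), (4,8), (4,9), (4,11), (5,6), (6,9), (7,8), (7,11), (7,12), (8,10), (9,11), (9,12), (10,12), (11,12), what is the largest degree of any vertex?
6 (attained at vertex 4)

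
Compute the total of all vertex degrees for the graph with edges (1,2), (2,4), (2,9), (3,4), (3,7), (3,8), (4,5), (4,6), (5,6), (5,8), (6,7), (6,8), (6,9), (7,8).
28 (handshake: sum of degrees = 2|E| = 2 x 14 = 28)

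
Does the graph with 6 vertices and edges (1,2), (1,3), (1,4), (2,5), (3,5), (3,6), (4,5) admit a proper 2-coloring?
Yes. Partition: {1, 5, 6}, {2, 3, 4}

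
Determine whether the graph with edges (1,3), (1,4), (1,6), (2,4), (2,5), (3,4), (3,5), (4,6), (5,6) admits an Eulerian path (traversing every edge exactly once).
No (4 vertices have odd degree: {1, 3, 5, 6}; Eulerian path requires 0 or 2)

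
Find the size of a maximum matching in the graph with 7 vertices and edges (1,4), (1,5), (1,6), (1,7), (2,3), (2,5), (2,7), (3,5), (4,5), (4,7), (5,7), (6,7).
3 (matching: (1,6), (2,7), (4,5); upper bound floor(n/2) = floor(7/2) = 3)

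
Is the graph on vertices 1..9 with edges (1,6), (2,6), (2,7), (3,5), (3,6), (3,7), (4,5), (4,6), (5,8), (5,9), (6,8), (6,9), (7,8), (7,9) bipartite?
Yes. Partition: {1, 2, 3, 4, 8, 9}, {5, 6, 7}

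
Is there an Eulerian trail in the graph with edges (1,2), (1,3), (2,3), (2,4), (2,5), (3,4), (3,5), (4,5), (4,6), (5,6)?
Yes — and in fact it has an Eulerian circuit (the graph is connected and all 6 vertices have even degree)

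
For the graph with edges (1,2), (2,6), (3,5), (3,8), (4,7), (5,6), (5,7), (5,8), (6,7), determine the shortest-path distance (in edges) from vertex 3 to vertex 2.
3 (path: 3 -> 5 -> 6 -> 2, 3 edges)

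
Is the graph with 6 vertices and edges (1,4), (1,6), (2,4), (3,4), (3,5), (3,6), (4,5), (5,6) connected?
Yes (BFS from 1 visits [1, 4, 6, 2, 3, 5] — all 6 vertices reached)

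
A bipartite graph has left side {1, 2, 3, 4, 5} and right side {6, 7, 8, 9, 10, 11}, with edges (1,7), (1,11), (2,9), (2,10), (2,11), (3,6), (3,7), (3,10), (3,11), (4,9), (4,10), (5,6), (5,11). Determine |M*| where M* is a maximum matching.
5 (matching: (1,11), (2,10), (3,7), (4,9), (5,6); upper bound min(|L|,|R|) = min(5,6) = 5)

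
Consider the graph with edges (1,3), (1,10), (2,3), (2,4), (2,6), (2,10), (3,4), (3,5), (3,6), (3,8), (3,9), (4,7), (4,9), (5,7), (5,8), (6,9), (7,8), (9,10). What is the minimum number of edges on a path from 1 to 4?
2 (path: 1 -> 3 -> 4, 2 edges)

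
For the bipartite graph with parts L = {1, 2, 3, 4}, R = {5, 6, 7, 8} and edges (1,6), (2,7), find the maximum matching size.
2 (matching: (1,6), (2,7); upper bound min(|L|,|R|) = min(4,4) = 4)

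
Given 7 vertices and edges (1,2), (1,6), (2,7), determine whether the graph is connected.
No, it has 4 components: {1, 2, 6, 7}, {3}, {4}, {5}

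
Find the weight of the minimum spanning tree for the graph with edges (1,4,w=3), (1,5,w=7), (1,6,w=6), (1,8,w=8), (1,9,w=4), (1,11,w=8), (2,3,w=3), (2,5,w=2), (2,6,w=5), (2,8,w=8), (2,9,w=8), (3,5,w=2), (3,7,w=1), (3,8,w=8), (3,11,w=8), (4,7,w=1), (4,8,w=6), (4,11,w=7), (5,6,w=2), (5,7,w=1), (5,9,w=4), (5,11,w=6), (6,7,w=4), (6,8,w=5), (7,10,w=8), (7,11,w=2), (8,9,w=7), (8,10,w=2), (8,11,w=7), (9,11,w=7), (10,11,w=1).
19 (MST edges: (1,4,w=3), (1,9,w=4), (2,5,w=2), (3,7,w=1), (4,7,w=1), (5,6,w=2), (5,7,w=1), (7,11,w=2), (8,10,w=2), (10,11,w=1); sum of weights 3 + 4 + 2 + 1 + 1 + 2 + 1 + 2 + 2 + 1 = 19)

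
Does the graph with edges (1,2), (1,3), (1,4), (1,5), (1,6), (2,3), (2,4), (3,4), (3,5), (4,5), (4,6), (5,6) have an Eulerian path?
No (4 vertices have odd degree: {1, 2, 4, 6}; Eulerian path requires 0 or 2)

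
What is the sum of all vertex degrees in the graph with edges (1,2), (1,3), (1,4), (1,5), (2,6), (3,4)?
12 (handshake: sum of degrees = 2|E| = 2 x 6 = 12)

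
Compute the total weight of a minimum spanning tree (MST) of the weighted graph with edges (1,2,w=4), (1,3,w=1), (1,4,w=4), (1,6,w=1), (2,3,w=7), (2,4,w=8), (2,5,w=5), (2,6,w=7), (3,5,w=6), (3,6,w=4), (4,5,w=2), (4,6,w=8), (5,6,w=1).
9 (MST edges: (1,2,w=4), (1,3,w=1), (1,6,w=1), (4,5,w=2), (5,6,w=1); sum of weights 4 + 1 + 1 + 2 + 1 = 9)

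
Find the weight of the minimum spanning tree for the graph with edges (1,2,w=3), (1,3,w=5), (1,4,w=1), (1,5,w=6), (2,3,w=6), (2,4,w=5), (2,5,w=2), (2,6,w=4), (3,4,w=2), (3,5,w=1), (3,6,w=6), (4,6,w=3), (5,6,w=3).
9 (MST edges: (1,4,w=1), (2,5,w=2), (3,4,w=2), (3,5,w=1), (4,6,w=3); sum of weights 1 + 2 + 2 + 1 + 3 = 9)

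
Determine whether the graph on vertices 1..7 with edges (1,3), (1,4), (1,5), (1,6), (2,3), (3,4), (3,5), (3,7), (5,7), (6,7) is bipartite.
No (odd cycle of length 3: 5 -> 1 -> 3 -> 5)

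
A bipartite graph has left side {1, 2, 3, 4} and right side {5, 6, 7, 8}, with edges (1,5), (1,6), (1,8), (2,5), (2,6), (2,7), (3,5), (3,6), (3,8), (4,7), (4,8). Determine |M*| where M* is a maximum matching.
4 (matching: (1,8), (2,5), (3,6), (4,7); upper bound min(|L|,|R|) = min(4,4) = 4)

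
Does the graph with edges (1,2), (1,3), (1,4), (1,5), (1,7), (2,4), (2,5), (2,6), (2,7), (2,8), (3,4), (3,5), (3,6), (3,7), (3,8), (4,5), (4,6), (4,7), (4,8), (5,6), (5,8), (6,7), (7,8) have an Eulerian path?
No (4 vertices have odd degree: {1, 4, 6, 8}; Eulerian path requires 0 or 2)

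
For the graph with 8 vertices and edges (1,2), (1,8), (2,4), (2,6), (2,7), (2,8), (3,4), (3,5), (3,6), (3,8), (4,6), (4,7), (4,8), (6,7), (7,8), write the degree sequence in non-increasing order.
[5, 5, 5, 4, 4, 4, 2, 1] (degrees: deg(1)=2, deg(2)=5, deg(3)=4, deg(4)=5, deg(5)=1, deg(6)=4, deg(7)=4, deg(8)=5)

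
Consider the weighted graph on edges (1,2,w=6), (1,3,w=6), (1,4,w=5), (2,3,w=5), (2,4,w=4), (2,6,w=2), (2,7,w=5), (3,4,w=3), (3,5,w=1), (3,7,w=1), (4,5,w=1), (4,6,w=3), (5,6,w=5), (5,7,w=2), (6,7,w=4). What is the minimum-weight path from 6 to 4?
3 (path: 6 -> 4; weights 3 = 3)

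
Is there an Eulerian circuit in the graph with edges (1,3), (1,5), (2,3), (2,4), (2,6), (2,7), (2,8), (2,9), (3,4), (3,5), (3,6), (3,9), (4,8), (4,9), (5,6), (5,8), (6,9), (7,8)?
Yes (the graph is connected and all 9 vertices have even degree)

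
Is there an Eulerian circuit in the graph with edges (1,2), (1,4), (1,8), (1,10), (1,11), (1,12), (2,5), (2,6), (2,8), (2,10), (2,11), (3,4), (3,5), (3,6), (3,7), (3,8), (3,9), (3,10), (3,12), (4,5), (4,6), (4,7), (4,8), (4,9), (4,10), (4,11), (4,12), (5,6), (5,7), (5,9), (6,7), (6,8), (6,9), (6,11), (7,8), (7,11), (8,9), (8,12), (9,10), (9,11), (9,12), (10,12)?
Yes (the graph is connected and all 12 vertices have even degree)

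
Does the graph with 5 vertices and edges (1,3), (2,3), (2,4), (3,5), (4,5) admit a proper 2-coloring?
Yes. Partition: {1, 2, 5}, {3, 4}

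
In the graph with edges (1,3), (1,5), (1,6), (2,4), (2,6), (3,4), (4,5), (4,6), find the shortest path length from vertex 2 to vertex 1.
2 (path: 2 -> 6 -> 1, 2 edges)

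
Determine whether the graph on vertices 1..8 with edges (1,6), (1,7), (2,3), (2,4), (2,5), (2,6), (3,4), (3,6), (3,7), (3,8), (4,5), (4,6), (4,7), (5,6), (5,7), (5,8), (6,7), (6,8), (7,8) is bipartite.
No (odd cycle of length 3: 6 -> 1 -> 7 -> 6)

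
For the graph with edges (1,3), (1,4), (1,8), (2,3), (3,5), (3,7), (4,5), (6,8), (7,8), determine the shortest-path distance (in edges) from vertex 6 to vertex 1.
2 (path: 6 -> 8 -> 1, 2 edges)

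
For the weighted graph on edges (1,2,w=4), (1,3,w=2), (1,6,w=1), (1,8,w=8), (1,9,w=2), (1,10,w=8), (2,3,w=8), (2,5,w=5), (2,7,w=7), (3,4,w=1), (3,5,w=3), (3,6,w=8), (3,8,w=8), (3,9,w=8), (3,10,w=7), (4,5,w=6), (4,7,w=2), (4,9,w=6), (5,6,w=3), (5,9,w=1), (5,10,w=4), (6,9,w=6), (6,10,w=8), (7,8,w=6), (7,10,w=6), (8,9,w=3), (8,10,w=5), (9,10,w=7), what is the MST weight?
20 (MST edges: (1,2,w=4), (1,3,w=2), (1,6,w=1), (1,9,w=2), (3,4,w=1), (4,7,w=2), (5,9,w=1), (5,10,w=4), (8,9,w=3); sum of weights 4 + 2 + 1 + 2 + 1 + 2 + 1 + 4 + 3 = 20)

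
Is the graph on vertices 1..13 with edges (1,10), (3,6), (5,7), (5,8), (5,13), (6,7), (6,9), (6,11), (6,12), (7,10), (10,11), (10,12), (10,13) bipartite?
Yes. Partition: {1, 2, 3, 4, 7, 8, 9, 11, 12, 13}, {5, 6, 10}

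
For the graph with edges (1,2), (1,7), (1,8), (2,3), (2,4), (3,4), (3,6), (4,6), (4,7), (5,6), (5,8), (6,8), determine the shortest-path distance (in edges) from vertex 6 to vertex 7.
2 (path: 6 -> 4 -> 7, 2 edges)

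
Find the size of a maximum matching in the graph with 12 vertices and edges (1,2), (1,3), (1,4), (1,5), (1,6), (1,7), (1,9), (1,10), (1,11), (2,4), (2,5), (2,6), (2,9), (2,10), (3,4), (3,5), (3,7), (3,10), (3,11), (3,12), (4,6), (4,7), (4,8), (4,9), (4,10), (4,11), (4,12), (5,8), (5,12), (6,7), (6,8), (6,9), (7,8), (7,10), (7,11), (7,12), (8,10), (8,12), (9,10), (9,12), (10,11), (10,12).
6 (matching: (1,7), (2,10), (3,12), (4,11), (5,8), (6,9); upper bound floor(n/2) = floor(12/2) = 6)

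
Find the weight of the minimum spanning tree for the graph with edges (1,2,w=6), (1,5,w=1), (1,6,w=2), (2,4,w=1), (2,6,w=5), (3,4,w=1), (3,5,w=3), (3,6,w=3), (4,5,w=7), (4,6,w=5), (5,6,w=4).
8 (MST edges: (1,5,w=1), (1,6,w=2), (2,4,w=1), (3,4,w=1), (3,5,w=3); sum of weights 1 + 2 + 1 + 1 + 3 = 8)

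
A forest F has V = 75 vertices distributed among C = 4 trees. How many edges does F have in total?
71 (Each of the 4 component trees on V_i vertices has V_i - 1 edges; summing gives V - C = 75 - 4 = 71)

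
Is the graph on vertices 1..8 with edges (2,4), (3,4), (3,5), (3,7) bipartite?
Yes. Partition: {1, 2, 3, 6, 8}, {4, 5, 7}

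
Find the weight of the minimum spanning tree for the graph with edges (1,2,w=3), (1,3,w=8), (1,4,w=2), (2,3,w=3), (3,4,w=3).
8 (MST edges: (1,2,w=3), (1,4,w=2), (2,3,w=3); sum of weights 3 + 2 + 3 = 8)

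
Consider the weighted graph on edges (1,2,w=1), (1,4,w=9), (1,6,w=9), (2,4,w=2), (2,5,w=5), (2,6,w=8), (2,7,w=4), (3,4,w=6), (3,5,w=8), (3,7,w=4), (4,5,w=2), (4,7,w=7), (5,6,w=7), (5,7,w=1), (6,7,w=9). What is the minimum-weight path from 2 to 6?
8 (path: 2 -> 6; weights 8 = 8)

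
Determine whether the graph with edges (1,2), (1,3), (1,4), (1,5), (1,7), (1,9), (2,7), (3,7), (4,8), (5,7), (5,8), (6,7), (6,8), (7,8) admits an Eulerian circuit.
No (2 vertices have odd degree: {5, 9}; Eulerian circuit requires 0)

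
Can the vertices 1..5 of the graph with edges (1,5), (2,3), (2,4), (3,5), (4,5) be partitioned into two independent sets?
Yes. Partition: {1, 3, 4}, {2, 5}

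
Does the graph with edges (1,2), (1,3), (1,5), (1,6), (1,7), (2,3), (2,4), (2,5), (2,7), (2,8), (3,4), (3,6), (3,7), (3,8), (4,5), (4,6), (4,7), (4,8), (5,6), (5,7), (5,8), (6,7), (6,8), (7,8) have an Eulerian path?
Yes (the graph is connected and exactly 2 vertices have odd degree: {1, 7}; any Eulerian path must start and end at those)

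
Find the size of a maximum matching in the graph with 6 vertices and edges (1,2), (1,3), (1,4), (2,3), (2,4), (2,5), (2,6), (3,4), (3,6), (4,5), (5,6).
3 (matching: (1,4), (2,5), (3,6); upper bound floor(n/2) = floor(6/2) = 3)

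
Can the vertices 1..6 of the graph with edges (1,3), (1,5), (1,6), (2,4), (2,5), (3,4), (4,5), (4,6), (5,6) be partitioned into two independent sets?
No (odd cycle of length 3: 6 -> 1 -> 5 -> 6)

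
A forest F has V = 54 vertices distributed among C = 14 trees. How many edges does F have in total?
40 (Each of the 14 component trees on V_i vertices has V_i - 1 edges; summing gives V - C = 54 - 14 = 40)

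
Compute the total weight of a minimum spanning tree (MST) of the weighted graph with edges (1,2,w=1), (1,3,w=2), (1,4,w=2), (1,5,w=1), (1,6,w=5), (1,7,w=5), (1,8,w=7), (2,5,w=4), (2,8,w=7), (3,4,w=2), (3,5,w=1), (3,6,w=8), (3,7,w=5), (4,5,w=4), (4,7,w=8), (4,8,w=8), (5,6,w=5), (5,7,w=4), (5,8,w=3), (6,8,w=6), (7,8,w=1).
14 (MST edges: (1,2,w=1), (1,4,w=2), (1,5,w=1), (1,6,w=5), (3,5,w=1), (5,8,w=3), (7,8,w=1); sum of weights 1 + 2 + 1 + 5 + 1 + 3 + 1 = 14)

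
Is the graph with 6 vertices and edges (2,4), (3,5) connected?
No, it has 4 components: {1}, {2, 4}, {3, 5}, {6}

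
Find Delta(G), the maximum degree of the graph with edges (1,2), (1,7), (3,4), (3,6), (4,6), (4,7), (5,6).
3 (attained at vertices 4, 6)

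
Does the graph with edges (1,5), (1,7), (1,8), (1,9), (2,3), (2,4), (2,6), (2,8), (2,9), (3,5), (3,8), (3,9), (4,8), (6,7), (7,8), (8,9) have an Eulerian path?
Yes (the graph is connected and exactly 2 vertices have odd degree: {2, 7}; any Eulerian path must start and end at those)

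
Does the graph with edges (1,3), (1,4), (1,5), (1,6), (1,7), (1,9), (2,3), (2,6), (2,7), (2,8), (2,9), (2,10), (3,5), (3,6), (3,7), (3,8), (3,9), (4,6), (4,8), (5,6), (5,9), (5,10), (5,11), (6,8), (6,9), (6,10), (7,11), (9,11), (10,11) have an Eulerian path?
Yes (the graph is connected and exactly 2 vertices have odd degree: {3, 4}; any Eulerian path must start and end at those)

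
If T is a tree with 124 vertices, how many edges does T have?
123 (A tree on V vertices has V - 1 edges, so 124 - 1 = 123)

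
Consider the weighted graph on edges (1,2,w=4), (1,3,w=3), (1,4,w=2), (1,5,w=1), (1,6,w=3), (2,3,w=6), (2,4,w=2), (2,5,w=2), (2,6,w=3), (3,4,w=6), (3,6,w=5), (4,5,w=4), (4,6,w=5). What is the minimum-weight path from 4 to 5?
3 (path: 4 -> 1 -> 5; weights 2 + 1 = 3)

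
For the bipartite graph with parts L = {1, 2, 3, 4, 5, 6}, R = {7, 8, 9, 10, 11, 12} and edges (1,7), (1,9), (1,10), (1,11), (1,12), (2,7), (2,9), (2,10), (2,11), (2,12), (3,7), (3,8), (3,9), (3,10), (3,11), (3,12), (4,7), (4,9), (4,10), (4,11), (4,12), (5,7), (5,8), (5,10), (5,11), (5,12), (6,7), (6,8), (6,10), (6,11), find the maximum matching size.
6 (matching: (1,12), (2,11), (3,10), (4,9), (5,8), (6,7); upper bound min(|L|,|R|) = min(6,6) = 6)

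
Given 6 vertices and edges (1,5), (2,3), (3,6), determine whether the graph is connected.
No, it has 3 components: {1, 5}, {2, 3, 6}, {4}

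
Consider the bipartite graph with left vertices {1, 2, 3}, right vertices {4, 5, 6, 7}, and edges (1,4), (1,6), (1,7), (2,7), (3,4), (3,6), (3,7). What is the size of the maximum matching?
3 (matching: (1,4), (2,7), (3,6); upper bound min(|L|,|R|) = min(3,4) = 3)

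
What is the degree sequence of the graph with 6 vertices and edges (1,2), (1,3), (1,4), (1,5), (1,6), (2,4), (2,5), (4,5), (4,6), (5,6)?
[5, 4, 4, 3, 3, 1] (degrees: deg(1)=5, deg(2)=3, deg(3)=1, deg(4)=4, deg(5)=4, deg(6)=3)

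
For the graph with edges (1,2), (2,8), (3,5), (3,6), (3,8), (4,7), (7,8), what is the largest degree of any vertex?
3 (attained at vertices 3, 8)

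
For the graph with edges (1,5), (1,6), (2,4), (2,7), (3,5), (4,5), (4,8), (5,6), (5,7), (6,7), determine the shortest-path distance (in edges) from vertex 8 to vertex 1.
3 (path: 8 -> 4 -> 5 -> 1, 3 edges)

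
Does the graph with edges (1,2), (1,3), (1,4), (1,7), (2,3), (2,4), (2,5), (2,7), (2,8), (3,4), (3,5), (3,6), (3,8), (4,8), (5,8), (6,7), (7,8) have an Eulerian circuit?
No (2 vertices have odd degree: {5, 8}; Eulerian circuit requires 0)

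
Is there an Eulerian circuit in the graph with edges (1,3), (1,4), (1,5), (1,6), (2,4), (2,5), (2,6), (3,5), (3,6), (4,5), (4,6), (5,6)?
No (4 vertices have odd degree: {2, 3, 5, 6}; Eulerian circuit requires 0)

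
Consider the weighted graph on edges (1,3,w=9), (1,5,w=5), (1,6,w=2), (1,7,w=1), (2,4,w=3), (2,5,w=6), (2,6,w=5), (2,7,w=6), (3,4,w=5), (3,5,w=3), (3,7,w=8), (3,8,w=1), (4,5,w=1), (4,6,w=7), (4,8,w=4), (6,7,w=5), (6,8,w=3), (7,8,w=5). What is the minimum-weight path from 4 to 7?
7 (path: 4 -> 5 -> 1 -> 7; weights 1 + 5 + 1 = 7)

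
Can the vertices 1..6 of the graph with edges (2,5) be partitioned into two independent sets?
Yes. Partition: {1, 2, 3, 4, 6}, {5}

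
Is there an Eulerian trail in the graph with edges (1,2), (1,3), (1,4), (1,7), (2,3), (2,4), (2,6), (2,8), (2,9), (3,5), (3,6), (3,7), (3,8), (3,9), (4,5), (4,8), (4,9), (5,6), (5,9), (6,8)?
Yes (the graph is connected and exactly 2 vertices have odd degree: {3, 4}; any Eulerian path must start and end at those)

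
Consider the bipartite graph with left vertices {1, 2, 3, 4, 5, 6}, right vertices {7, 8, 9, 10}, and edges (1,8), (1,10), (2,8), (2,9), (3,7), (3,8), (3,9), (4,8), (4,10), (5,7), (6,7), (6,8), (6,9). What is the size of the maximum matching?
4 (matching: (1,10), (2,9), (3,8), (5,7); upper bound min(|L|,|R|) = min(6,4) = 4)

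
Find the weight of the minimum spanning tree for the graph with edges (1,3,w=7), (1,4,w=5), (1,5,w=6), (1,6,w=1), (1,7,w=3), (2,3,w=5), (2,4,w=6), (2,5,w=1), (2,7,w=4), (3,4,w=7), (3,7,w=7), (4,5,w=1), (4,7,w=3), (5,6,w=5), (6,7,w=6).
14 (MST edges: (1,6,w=1), (1,7,w=3), (2,3,w=5), (2,5,w=1), (4,5,w=1), (4,7,w=3); sum of weights 1 + 3 + 5 + 1 + 1 + 3 = 14)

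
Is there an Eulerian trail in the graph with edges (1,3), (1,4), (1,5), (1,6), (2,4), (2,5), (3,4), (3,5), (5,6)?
Yes (the graph is connected and exactly 2 vertices have odd degree: {3, 4}; any Eulerian path must start and end at those)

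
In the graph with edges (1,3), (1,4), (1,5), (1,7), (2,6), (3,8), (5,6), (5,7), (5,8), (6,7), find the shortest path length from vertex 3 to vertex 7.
2 (path: 3 -> 1 -> 7, 2 edges)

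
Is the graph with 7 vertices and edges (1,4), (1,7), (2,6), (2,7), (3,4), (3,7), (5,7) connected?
Yes (BFS from 1 visits [1, 4, 7, 3, 2, 5, 6] — all 7 vertices reached)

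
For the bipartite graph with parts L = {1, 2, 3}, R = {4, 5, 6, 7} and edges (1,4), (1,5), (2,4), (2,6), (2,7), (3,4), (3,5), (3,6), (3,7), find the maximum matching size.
3 (matching: (1,5), (2,7), (3,6); upper bound min(|L|,|R|) = min(3,4) = 3)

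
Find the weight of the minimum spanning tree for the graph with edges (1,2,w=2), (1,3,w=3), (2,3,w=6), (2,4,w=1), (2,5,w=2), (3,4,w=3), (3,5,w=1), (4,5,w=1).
5 (MST edges: (1,2,w=2), (2,4,w=1), (3,5,w=1), (4,5,w=1); sum of weights 2 + 1 + 1 + 1 = 5)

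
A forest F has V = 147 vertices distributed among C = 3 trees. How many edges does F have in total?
144 (Each of the 3 component trees on V_i vertices has V_i - 1 edges; summing gives V - C = 147 - 3 = 144)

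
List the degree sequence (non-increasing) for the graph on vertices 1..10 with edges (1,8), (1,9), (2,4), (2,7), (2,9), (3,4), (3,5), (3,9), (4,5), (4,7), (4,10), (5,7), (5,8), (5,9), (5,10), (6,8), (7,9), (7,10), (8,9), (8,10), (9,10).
[7, 6, 5, 5, 5, 5, 3, 3, 2, 1] (degrees: deg(1)=2, deg(2)=3, deg(3)=3, deg(4)=5, deg(5)=6, deg(6)=1, deg(7)=5, deg(8)=5, deg(9)=7, deg(10)=5)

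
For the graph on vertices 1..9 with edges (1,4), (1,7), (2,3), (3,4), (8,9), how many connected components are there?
4 (components: {1, 2, 3, 4, 7}, {5}, {6}, {8, 9})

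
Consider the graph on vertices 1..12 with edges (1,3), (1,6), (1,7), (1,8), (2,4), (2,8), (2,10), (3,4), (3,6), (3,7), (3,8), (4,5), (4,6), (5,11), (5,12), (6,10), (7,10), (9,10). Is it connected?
Yes (BFS from 1 visits [1, 3, 6, 7, 8, 4, 10, 2, 5, 9, 11, 12] — all 12 vertices reached)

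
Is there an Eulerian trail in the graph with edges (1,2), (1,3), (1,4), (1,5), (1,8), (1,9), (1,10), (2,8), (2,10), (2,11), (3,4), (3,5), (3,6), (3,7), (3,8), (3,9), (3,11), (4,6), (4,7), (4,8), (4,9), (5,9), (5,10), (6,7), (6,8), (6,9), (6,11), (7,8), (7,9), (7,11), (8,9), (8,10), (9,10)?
Yes (the graph is connected and exactly 2 vertices have odd degree: {1, 10}; any Eulerian path must start and end at those)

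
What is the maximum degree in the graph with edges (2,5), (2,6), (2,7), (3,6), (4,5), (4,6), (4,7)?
3 (attained at vertices 2, 4, 6)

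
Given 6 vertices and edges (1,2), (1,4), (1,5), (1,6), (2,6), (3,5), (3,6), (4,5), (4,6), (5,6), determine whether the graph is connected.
Yes (BFS from 1 visits [1, 2, 4, 5, 6, 3] — all 6 vertices reached)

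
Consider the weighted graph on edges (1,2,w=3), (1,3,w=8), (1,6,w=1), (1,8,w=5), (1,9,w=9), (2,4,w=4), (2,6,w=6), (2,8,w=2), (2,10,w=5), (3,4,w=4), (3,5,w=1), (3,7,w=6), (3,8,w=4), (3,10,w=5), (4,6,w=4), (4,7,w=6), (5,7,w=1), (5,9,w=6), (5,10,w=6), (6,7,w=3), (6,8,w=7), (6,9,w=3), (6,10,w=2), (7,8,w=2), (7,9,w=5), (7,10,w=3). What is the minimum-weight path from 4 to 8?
6 (path: 4 -> 2 -> 8; weights 4 + 2 = 6)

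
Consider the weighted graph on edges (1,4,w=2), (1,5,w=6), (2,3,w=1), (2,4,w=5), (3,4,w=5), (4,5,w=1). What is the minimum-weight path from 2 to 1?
7 (path: 2 -> 4 -> 1; weights 5 + 2 = 7)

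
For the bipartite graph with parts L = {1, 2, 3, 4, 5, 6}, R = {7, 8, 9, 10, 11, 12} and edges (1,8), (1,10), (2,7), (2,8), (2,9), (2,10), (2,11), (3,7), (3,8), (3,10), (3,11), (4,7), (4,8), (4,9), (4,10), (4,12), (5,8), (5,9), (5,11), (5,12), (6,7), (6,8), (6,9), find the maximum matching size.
6 (matching: (1,10), (2,11), (3,8), (4,12), (5,9), (6,7); upper bound min(|L|,|R|) = min(6,6) = 6)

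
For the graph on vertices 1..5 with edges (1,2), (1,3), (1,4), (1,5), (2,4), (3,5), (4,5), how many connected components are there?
1 (components: {1, 2, 3, 4, 5})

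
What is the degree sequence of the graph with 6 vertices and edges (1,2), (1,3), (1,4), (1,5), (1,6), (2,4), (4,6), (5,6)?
[5, 3, 3, 2, 2, 1] (degrees: deg(1)=5, deg(2)=2, deg(3)=1, deg(4)=3, deg(5)=2, deg(6)=3)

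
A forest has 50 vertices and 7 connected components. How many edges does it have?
43 (Each of the 7 component trees on V_i vertices has V_i - 1 edges; summing gives V - C = 50 - 7 = 43)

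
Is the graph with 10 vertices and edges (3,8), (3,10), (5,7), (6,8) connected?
No, it has 6 components: {1}, {2}, {3, 6, 8, 10}, {4}, {5, 7}, {9}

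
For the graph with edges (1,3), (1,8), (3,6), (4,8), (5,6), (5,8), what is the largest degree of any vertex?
3 (attained at vertex 8)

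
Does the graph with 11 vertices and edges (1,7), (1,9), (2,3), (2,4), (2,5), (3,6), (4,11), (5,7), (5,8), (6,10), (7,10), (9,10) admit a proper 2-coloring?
Yes. Partition: {1, 3, 4, 5, 10}, {2, 6, 7, 8, 9, 11}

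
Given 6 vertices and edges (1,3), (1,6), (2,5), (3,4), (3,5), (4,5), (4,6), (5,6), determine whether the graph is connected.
Yes (BFS from 1 visits [1, 3, 6, 4, 5, 2] — all 6 vertices reached)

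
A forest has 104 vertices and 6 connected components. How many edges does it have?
98 (Each of the 6 component trees on V_i vertices has V_i - 1 edges; summing gives V - C = 104 - 6 = 98)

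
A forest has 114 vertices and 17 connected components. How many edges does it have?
97 (Each of the 17 component trees on V_i vertices has V_i - 1 edges; summing gives V - C = 114 - 17 = 97)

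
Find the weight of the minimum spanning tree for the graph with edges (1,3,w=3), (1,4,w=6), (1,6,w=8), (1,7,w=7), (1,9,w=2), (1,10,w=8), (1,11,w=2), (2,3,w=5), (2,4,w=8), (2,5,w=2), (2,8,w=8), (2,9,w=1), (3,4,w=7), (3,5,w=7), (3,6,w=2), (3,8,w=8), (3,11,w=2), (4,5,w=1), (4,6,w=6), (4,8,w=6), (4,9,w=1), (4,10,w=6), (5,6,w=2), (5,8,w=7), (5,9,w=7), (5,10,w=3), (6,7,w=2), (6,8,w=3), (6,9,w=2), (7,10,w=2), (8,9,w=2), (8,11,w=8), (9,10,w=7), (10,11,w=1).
16 (MST edges: (1,9,w=2), (1,11,w=2), (2,9,w=1), (3,6,w=2), (3,11,w=2), (4,5,w=1), (4,9,w=1), (6,7,w=2), (8,9,w=2), (10,11,w=1); sum of weights 2 + 2 + 1 + 2 + 2 + 1 + 1 + 2 + 2 + 1 = 16)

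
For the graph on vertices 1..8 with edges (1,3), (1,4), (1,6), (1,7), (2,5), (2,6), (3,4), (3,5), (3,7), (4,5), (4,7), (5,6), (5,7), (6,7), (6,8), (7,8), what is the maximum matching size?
4 (matching: (1,4), (2,5), (3,7), (6,8); upper bound floor(n/2) = floor(8/2) = 4)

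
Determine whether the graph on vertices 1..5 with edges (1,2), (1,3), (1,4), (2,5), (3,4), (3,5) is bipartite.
No (odd cycle of length 3: 4 -> 1 -> 3 -> 4)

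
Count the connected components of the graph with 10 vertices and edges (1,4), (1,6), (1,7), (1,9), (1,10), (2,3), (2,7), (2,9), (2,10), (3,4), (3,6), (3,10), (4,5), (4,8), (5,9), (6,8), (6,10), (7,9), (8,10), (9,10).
1 (components: {1, 2, 3, 4, 5, 6, 7, 8, 9, 10})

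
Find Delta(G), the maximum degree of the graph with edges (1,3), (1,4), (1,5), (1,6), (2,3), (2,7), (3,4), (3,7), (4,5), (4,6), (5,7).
4 (attained at vertices 1, 3, 4)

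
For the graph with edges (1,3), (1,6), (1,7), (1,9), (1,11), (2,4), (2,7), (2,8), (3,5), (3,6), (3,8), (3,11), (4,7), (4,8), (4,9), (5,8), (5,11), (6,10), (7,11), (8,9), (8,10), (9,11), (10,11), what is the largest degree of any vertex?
6 (attained at vertices 8, 11)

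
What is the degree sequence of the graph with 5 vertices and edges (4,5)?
[1, 1, 0, 0, 0] (degrees: deg(1)=0, deg(2)=0, deg(3)=0, deg(4)=1, deg(5)=1)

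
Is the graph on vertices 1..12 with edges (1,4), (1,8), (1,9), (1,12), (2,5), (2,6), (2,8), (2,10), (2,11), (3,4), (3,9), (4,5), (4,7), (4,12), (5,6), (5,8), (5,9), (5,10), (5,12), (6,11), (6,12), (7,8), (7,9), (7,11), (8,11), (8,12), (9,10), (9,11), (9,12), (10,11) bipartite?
No (odd cycle of length 3: 8 -> 1 -> 12 -> 8)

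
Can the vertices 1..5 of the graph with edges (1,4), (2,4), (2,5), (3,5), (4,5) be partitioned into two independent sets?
No (odd cycle of length 3: 5 -> 4 -> 2 -> 5)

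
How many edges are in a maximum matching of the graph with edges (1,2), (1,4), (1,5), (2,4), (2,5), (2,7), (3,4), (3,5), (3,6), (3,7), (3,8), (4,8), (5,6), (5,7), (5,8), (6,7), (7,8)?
4 (matching: (1,2), (3,6), (4,8), (5,7); upper bound floor(n/2) = floor(8/2) = 4)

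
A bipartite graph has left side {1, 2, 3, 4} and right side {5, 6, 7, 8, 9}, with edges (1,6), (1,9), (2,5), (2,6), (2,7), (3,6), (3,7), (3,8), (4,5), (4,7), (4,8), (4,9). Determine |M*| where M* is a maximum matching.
4 (matching: (1,9), (2,7), (3,6), (4,8); upper bound min(|L|,|R|) = min(4,5) = 4)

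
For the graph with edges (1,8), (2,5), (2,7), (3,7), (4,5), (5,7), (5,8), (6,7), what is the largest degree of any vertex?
4 (attained at vertices 5, 7)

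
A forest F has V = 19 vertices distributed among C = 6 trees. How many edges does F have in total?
13 (Each of the 6 component trees on V_i vertices has V_i - 1 edges; summing gives V - C = 19 - 6 = 13)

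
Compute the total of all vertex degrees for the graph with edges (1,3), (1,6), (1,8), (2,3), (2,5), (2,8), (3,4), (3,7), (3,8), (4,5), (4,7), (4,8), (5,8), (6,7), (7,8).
30 (handshake: sum of degrees = 2|E| = 2 x 15 = 30)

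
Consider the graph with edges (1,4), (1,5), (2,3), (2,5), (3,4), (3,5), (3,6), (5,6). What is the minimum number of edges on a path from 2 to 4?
2 (path: 2 -> 3 -> 4, 2 edges)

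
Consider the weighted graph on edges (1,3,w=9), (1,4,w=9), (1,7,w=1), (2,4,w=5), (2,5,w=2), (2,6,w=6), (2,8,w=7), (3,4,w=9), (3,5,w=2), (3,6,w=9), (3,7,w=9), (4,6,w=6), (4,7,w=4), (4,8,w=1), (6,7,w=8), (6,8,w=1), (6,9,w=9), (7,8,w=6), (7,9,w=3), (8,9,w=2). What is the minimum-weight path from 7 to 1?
1 (path: 7 -> 1; weights 1 = 1)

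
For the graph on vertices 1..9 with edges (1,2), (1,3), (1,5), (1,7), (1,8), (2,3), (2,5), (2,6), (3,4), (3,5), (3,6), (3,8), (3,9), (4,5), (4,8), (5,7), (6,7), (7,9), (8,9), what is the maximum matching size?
4 (matching: (1,7), (2,6), (3,9), (4,8); upper bound floor(n/2) = floor(9/2) = 4)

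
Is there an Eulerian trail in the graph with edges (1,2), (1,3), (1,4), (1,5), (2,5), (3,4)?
Yes — and in fact it has an Eulerian circuit (the graph is connected and all 5 vertices have even degree)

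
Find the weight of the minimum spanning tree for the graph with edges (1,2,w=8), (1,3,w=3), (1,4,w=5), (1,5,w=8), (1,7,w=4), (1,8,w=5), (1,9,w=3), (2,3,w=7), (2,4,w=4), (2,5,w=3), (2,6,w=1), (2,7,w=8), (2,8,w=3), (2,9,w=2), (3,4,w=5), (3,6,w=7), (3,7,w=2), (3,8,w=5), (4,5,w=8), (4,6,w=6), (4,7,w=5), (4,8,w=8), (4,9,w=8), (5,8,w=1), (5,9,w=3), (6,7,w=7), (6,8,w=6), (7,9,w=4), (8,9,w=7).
19 (MST edges: (1,3,w=3), (1,9,w=3), (2,4,w=4), (2,5,w=3), (2,6,w=1), (2,9,w=2), (3,7,w=2), (5,8,w=1); sum of weights 3 + 3 + 4 + 3 + 1 + 2 + 2 + 1 = 19)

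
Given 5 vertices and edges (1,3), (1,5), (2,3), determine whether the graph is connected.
No, it has 2 components: {1, 2, 3, 5}, {4}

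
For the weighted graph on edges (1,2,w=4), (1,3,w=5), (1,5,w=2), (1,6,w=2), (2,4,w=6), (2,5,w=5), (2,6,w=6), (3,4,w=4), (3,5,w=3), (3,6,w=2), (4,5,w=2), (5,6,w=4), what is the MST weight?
12 (MST edges: (1,2,w=4), (1,5,w=2), (1,6,w=2), (3,6,w=2), (4,5,w=2); sum of weights 4 + 2 + 2 + 2 + 2 = 12)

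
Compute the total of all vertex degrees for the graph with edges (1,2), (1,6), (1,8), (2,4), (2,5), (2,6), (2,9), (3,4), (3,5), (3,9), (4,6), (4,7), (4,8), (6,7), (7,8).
30 (handshake: sum of degrees = 2|E| = 2 x 15 = 30)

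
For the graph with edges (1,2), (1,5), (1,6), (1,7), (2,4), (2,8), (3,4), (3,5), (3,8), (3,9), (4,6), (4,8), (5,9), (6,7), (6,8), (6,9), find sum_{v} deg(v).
32 (handshake: sum of degrees = 2|E| = 2 x 16 = 32)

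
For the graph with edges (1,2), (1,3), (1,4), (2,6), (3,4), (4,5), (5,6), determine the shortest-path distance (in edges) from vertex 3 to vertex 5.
2 (path: 3 -> 4 -> 5, 2 edges)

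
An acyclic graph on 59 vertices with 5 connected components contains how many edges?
54 (Each of the 5 component trees on V_i vertices has V_i - 1 edges; summing gives V - C = 59 - 5 = 54)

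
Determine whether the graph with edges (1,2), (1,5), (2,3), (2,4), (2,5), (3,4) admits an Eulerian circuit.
Yes (the graph is connected and all 5 vertices have even degree)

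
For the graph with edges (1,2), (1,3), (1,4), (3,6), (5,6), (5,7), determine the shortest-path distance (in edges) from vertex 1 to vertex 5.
3 (path: 1 -> 3 -> 6 -> 5, 3 edges)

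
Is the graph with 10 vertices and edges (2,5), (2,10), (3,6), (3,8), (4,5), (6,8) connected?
No, it has 5 components: {1}, {2, 4, 5, 10}, {3, 6, 8}, {7}, {9}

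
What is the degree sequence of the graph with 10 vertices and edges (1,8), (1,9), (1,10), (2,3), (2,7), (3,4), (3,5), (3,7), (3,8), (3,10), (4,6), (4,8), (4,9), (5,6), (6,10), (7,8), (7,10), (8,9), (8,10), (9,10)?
[6, 6, 6, 4, 4, 4, 3, 3, 2, 2] (degrees: deg(1)=3, deg(2)=2, deg(3)=6, deg(4)=4, deg(5)=2, deg(6)=3, deg(7)=4, deg(8)=6, deg(9)=4, deg(10)=6)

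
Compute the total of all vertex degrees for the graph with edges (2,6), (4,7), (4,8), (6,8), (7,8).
10 (handshake: sum of degrees = 2|E| = 2 x 5 = 10)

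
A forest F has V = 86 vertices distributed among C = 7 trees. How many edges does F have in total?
79 (Each of the 7 component trees on V_i vertices has V_i - 1 edges; summing gives V - C = 86 - 7 = 79)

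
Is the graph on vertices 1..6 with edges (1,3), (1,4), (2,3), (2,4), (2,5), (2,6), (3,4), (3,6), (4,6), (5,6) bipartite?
No (odd cycle of length 3: 3 -> 1 -> 4 -> 3)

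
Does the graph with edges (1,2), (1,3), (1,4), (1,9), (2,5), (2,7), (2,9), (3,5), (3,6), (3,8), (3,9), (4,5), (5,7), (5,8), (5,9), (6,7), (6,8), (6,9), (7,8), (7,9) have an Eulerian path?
Yes (the graph is connected and exactly 2 vertices have odd degree: {3, 7}; any Eulerian path must start and end at those)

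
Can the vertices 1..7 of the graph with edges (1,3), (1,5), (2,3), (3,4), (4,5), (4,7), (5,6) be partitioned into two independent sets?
Yes. Partition: {1, 2, 4, 6}, {3, 5, 7}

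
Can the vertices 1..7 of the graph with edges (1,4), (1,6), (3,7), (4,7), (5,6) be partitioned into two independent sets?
Yes. Partition: {1, 2, 5, 7}, {3, 4, 6}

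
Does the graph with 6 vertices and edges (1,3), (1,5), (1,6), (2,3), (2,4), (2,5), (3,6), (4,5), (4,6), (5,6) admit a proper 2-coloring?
No (odd cycle of length 3: 5 -> 1 -> 6 -> 5)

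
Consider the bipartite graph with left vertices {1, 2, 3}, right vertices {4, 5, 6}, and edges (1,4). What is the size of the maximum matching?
1 (matching: (1,4); upper bound min(|L|,|R|) = min(3,3) = 3)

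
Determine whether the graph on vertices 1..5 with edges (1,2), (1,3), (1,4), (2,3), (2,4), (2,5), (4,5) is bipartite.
No (odd cycle of length 3: 3 -> 1 -> 2 -> 3)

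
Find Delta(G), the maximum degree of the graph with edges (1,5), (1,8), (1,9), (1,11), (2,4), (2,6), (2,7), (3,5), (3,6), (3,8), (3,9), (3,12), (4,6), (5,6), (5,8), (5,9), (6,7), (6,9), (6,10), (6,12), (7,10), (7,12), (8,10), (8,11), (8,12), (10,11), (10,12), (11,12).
8 (attained at vertex 6)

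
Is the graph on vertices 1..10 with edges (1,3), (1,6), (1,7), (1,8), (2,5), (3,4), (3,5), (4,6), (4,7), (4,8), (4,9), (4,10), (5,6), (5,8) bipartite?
Yes. Partition: {1, 4, 5}, {2, 3, 6, 7, 8, 9, 10}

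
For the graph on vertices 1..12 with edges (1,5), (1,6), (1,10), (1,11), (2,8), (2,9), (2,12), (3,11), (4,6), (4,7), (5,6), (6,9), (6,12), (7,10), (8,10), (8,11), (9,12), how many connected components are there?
1 (components: {1, 2, 3, 4, 5, 6, 7, 8, 9, 10, 11, 12})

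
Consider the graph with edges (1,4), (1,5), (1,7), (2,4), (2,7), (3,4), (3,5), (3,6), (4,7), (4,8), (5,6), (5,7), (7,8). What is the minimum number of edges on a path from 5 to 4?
2 (path: 5 -> 3 -> 4, 2 edges)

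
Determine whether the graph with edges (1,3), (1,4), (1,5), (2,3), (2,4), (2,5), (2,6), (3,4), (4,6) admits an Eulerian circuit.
No (2 vertices have odd degree: {1, 3}; Eulerian circuit requires 0)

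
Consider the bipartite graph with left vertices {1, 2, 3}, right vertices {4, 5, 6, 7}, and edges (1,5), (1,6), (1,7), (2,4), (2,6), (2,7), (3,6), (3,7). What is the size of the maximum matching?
3 (matching: (1,5), (2,6), (3,7); upper bound min(|L|,|R|) = min(3,4) = 3)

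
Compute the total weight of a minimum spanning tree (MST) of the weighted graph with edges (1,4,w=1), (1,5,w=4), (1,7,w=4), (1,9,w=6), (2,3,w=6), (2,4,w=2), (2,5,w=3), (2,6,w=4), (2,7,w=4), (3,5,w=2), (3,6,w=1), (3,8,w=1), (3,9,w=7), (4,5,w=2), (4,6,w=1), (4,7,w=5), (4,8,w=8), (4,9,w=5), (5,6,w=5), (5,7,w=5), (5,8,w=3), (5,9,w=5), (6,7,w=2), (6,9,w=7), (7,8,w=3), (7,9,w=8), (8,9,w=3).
13 (MST edges: (1,4,w=1), (2,4,w=2), (3,5,w=2), (3,6,w=1), (3,8,w=1), (4,6,w=1), (6,7,w=2), (8,9,w=3); sum of weights 1 + 2 + 2 + 1 + 1 + 1 + 2 + 3 = 13)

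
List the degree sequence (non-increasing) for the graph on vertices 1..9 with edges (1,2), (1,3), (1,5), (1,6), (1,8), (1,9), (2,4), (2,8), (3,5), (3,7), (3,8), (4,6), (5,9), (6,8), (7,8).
[6, 5, 4, 3, 3, 3, 2, 2, 2] (degrees: deg(1)=6, deg(2)=3, deg(3)=4, deg(4)=2, deg(5)=3, deg(6)=3, deg(7)=2, deg(8)=5, deg(9)=2)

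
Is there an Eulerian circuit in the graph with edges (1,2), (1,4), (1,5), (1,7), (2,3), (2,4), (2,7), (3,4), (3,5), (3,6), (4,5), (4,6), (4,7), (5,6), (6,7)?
Yes (the graph is connected and all 7 vertices have even degree)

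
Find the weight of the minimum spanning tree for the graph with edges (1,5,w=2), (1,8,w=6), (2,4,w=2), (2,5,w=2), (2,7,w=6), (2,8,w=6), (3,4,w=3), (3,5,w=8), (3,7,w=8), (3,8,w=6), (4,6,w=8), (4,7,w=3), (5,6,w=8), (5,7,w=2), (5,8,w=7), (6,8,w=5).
22 (MST edges: (1,5,w=2), (1,8,w=6), (2,4,w=2), (2,5,w=2), (3,4,w=3), (5,7,w=2), (6,8,w=5); sum of weights 2 + 6 + 2 + 2 + 3 + 2 + 5 = 22)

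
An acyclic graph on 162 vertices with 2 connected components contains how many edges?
160 (Each of the 2 component trees on V_i vertices has V_i - 1 edges; summing gives V - C = 162 - 2 = 160)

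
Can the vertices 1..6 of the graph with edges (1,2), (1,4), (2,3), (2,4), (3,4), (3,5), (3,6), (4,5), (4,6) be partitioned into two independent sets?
No (odd cycle of length 3: 4 -> 1 -> 2 -> 4)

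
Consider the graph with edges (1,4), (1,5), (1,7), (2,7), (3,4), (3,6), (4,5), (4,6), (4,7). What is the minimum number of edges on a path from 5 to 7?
2 (path: 5 -> 4 -> 7, 2 edges)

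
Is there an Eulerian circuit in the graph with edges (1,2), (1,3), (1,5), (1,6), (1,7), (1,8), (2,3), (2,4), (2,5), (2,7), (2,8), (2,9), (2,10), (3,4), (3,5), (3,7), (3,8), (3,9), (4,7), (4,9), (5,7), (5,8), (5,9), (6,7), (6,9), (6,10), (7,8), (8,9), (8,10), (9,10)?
No (4 vertices have odd degree: {3, 7, 8, 9}; Eulerian circuit requires 0)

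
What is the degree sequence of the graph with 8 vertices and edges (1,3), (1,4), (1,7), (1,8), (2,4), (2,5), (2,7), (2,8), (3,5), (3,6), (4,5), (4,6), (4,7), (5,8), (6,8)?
[5, 4, 4, 4, 4, 3, 3, 3] (degrees: deg(1)=4, deg(2)=4, deg(3)=3, deg(4)=5, deg(5)=4, deg(6)=3, deg(7)=3, deg(8)=4)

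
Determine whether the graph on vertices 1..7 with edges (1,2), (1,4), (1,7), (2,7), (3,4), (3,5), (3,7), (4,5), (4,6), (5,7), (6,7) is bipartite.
No (odd cycle of length 3: 2 -> 1 -> 7 -> 2)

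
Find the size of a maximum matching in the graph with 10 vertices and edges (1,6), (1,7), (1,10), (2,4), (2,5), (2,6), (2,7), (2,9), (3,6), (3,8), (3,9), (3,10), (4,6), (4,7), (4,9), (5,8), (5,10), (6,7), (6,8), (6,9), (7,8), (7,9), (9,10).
5 (matching: (1,6), (2,9), (3,10), (4,7), (5,8); upper bound floor(n/2) = floor(10/2) = 5)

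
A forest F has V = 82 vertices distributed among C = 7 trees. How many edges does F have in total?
75 (Each of the 7 component trees on V_i vertices has V_i - 1 edges; summing gives V - C = 82 - 7 = 75)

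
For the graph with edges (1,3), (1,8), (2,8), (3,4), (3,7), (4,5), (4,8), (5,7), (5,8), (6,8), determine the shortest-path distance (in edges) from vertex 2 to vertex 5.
2 (path: 2 -> 8 -> 5, 2 edges)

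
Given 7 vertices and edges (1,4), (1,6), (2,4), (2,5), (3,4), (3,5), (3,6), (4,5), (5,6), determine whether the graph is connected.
No, it has 2 components: {1, 2, 3, 4, 5, 6}, {7}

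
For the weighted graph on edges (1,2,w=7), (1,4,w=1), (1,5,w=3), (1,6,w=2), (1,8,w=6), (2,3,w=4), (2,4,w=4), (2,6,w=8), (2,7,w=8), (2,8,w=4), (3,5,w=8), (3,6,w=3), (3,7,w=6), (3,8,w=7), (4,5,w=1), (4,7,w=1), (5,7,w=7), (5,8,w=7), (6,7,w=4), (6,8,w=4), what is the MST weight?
16 (MST edges: (1,4,w=1), (1,6,w=2), (2,4,w=4), (2,8,w=4), (3,6,w=3), (4,5,w=1), (4,7,w=1); sum of weights 1 + 2 + 4 + 4 + 3 + 1 + 1 = 16)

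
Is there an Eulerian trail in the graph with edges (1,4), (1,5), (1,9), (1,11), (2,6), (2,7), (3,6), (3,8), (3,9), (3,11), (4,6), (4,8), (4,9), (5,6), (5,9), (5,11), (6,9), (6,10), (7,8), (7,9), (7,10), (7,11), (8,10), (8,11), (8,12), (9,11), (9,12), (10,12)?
Yes (the graph is connected and exactly 2 vertices have odd degree: {7, 12}; any Eulerian path must start and end at those)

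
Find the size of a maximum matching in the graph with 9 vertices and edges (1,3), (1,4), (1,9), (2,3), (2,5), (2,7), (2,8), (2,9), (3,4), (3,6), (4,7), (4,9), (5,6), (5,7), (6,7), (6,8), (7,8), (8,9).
4 (matching: (2,8), (3,6), (4,9), (5,7); upper bound floor(n/2) = floor(9/2) = 4)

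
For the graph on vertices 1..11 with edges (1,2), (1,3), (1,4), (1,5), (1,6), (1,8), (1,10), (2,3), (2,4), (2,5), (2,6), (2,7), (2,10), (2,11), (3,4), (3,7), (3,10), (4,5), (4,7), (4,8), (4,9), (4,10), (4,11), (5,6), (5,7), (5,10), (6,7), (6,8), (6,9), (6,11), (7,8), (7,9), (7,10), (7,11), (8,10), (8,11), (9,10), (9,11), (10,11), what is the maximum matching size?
5 (matching: (1,10), (2,6), (4,5), (7,9), (8,11); upper bound floor(n/2) = floor(11/2) = 5)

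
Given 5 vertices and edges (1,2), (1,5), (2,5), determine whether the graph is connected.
No, it has 3 components: {1, 2, 5}, {3}, {4}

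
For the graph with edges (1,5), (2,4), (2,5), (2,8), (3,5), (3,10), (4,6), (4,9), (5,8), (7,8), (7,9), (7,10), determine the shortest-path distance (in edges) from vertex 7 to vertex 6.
3 (path: 7 -> 9 -> 4 -> 6, 3 edges)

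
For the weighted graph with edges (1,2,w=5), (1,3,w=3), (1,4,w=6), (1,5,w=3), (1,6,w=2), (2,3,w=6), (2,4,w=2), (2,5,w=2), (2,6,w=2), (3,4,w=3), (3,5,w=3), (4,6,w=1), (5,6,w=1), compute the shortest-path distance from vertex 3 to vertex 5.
3 (path: 3 -> 5; weights 3 = 3)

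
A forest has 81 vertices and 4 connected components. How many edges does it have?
77 (Each of the 4 component trees on V_i vertices has V_i - 1 edges; summing gives V - C = 81 - 4 = 77)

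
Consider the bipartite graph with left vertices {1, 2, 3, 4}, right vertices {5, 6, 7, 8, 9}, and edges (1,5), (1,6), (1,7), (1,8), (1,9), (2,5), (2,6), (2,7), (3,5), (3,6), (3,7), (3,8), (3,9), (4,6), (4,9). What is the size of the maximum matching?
4 (matching: (1,9), (2,7), (3,8), (4,6); upper bound min(|L|,|R|) = min(4,5) = 4)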